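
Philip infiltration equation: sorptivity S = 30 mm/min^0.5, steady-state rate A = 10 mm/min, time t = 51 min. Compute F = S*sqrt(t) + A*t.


F = S*sqrt(t) + A*t
F = 30*sqrt(51) + 10*51
F = 30*7.141428 + 510

724.2428 mm


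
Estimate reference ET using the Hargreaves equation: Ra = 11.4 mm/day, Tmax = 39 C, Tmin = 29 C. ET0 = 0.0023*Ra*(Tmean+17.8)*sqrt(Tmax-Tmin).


Tmean = (Tmax + Tmin)/2 = (39 + 29)/2 = 34.0
ET0 = 0.0023 * 11.4 * (34.0 + 17.8) * sqrt(39 - 29)
ET0 = 0.0023 * 11.4 * 51.8 * 3.162278

4.2950 mm/day


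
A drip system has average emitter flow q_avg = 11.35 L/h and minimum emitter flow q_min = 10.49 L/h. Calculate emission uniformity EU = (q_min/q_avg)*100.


EU = (q_min/q_avg)*100 = (10.49/11.35)*100 = 92.4229%

92.4229 %


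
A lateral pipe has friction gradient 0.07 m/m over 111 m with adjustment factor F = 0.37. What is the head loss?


hf = J * L * F = 0.07 * 111 * 0.37 = 2.8749 m

2.8749 m


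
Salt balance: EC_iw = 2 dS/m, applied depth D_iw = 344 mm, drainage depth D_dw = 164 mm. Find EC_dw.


EC_dw = EC_iw * D_iw / D_dw
EC_dw = 2 * 344 / 164
EC_dw = 688 / 164

4.1951 dS/m


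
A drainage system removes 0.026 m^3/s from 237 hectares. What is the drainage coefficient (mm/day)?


DC = Q * 86400 / (A * 10000) * 1000
DC = 0.026 * 86400 / (237 * 10000) * 1000
DC = 2246400.0000 / 2370000

0.9478 mm/day


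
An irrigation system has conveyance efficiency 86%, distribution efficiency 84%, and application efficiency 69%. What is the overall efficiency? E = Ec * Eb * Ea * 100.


Ec = 0.86, Eb = 0.84, Ea = 0.69
E = 0.86 * 0.84 * 0.69 * 100 = 49.8456%

49.8456 %


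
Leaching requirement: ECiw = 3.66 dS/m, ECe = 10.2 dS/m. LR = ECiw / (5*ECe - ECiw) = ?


LR = ECiw / (5*ECe - ECiw)
LR = 3.66 / (5*10.2 - 3.66)
LR = 3.66 / 47.3400

0.0773


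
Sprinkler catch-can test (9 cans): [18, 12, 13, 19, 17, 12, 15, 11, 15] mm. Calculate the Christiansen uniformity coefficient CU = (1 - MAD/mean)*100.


mean = 14.666667 mm
MAD = 2.370370 mm
CU = (1 - 2.370370/14.666667)*100

83.8384 %


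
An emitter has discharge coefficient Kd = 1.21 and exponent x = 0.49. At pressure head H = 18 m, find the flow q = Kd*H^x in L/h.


q = Kd * H^x = 1.21 * 18^0.49 = 1.21 * 4.121768

4.9873 L/h


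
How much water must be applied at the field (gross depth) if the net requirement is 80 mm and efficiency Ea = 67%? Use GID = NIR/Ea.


Ea = 67% = 0.67
GID = NIR / Ea = 80 / 0.67 = 119.4030 mm

119.4030 mm


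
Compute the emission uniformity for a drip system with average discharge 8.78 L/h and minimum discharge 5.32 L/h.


EU = (q_min/q_avg)*100 = (5.32/8.78)*100 = 60.5923%

60.5923 %


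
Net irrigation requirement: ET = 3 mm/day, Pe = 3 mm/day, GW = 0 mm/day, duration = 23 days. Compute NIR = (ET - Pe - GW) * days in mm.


Daily deficit = ET - Pe - GW = 3 - 3 - 0 = 0 mm/day
NIR = 0 * 23 = 0 mm

0 mm


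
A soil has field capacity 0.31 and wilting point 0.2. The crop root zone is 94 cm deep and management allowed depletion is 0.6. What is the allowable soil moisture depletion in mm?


SMD = (FC - PWP) * d * MAD * 10
SMD = (0.31 - 0.2) * 94 * 0.6 * 10
SMD = 0.1100 * 94 * 0.6 * 10

62.0400 mm


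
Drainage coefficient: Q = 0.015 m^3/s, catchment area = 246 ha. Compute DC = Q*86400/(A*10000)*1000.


DC = Q * 86400 / (A * 10000) * 1000
DC = 0.015 * 86400 / (246 * 10000) * 1000
DC = 1296000.0000 / 2460000

0.5268 mm/day


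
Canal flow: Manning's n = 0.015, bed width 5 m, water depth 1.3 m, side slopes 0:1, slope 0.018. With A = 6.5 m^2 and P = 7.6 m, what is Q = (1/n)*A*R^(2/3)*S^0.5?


R = A/P = 6.5/7.6 = 0.855263
Q = (1/0.015) * 6.5 * 0.855263^(2/3) * 0.018^0.5

52.3831 m^3/s


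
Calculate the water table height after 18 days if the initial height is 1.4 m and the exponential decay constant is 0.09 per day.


m = m0 * exp(-k*t)
m = 1.4 * exp(-0.09 * 18)
m = 1.4 * exp(-1.6200)

0.2771 m


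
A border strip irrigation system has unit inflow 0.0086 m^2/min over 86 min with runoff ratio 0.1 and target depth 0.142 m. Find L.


L = q*t/((1+r)*Z)
L = 0.0086*86/((1+0.1)*0.142)
L = 0.7396/0.1562

4.7350 m


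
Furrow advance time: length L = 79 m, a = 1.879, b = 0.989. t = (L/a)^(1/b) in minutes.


t = (L/a)^(1/b)
t = (79/1.879)^(1/0.989)
t = 42.043640^(1/0.989)

43.8288 min


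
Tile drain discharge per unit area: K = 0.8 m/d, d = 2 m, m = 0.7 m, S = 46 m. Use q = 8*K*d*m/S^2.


q = 8*K*d*m/S^2
q = 8*0.8*2*0.7/46^2
q = 8.9600 / 2116

0.0042 m/d


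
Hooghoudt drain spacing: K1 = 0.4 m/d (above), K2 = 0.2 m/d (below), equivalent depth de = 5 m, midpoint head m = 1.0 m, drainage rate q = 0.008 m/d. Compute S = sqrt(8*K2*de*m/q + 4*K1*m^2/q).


S^2 = 8*K2*de*m/q + 4*K1*m^2/q
S^2 = 8*0.2*5*1.0/0.008 + 4*0.4*1.0^2/0.008
S = sqrt(1200.0000)

34.6410 m


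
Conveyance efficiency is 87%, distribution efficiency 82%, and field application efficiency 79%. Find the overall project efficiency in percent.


Ec = 0.87, Eb = 0.82, Ea = 0.79
E = 0.87 * 0.82 * 0.79 * 100 = 56.3586%

56.3586 %


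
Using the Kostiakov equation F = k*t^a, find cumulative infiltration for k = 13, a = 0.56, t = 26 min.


F = k * t^a = 13 * 26^0.56
F = 13 * 6.199906

80.5988 mm


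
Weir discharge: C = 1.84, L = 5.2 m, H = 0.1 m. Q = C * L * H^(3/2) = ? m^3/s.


Q = C * L * H^(3/2) = 1.84 * 5.2 * 0.1^1.5 = 1.84 * 5.2 * 0.031623

0.3026 m^3/s


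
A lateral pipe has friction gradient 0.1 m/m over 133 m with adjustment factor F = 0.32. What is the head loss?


hf = J * L * F = 0.1 * 133 * 0.32 = 4.2560 m

4.2560 m


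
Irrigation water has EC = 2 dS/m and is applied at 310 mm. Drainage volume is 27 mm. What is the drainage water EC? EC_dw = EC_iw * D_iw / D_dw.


EC_dw = EC_iw * D_iw / D_dw
EC_dw = 2 * 310 / 27
EC_dw = 620 / 27

22.9630 dS/m


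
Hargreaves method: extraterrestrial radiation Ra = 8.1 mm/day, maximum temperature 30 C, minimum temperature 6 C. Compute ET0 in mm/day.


Tmean = (Tmax + Tmin)/2 = (30 + 6)/2 = 18.0
ET0 = 0.0023 * 8.1 * (18.0 + 17.8) * sqrt(30 - 6)
ET0 = 0.0023 * 8.1 * 35.8 * 4.898979

3.2674 mm/day


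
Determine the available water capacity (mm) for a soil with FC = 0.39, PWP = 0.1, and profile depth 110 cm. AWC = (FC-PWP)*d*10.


AWC = (FC - PWP) * d * 10
AWC = (0.39 - 0.1) * 110 * 10
AWC = 0.2900 * 110 * 10

319.0000 mm


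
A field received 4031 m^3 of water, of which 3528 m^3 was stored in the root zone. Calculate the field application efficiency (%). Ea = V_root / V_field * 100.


Ea = V_root / V_field * 100 = 3528 / 4031 * 100 = 87.5217%

87.5217 %


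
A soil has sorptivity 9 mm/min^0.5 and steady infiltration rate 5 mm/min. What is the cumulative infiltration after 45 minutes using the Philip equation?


F = S*sqrt(t) + A*t
F = 9*sqrt(45) + 5*45
F = 9*6.708204 + 225

285.3738 mm


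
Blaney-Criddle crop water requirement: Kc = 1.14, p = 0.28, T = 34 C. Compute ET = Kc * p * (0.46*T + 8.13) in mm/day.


ET = Kc * p * (0.46*T + 8.13)
ET = 1.14 * 0.28 * (0.46*34 + 8.13)
ET = 1.14 * 0.28 * 23.7700

7.5874 mm/day


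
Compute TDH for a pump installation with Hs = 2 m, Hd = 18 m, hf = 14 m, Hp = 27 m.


TDH = Hs + Hd + hf + Hp = 2 + 18 + 14 + 27 = 61

61 m


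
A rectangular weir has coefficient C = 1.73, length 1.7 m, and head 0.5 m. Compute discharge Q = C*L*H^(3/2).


Q = C * L * H^(3/2) = 1.73 * 1.7 * 0.5^1.5 = 1.73 * 1.7 * 0.353553

1.0398 m^3/s


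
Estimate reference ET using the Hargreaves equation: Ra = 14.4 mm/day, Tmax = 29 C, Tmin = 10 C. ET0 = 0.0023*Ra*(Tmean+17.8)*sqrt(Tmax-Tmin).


Tmean = (Tmax + Tmin)/2 = (29 + 10)/2 = 19.5
ET0 = 0.0023 * 14.4 * (19.5 + 17.8) * sqrt(29 - 10)
ET0 = 0.0023 * 14.4 * 37.3 * 4.358899

5.3849 mm/day


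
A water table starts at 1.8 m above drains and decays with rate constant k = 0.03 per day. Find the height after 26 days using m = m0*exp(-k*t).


m = m0 * exp(-k*t)
m = 1.8 * exp(-0.03 * 26)
m = 1.8 * exp(-0.7800)

0.8251 m


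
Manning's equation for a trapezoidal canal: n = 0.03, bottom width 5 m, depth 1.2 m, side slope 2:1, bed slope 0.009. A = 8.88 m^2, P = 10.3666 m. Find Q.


R = A/P = 8.88/10.3666 = 0.856597
Q = (1/0.03) * 8.88 * 0.856597^(2/3) * 0.009^0.5

25.3278 m^3/s


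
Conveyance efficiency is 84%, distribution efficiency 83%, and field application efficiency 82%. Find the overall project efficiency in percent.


Ec = 0.84, Eb = 0.83, Ea = 0.82
E = 0.84 * 0.83 * 0.82 * 100 = 57.1704%

57.1704 %


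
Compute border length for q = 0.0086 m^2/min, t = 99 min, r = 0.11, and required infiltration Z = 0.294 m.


L = q*t/((1+r)*Z)
L = 0.0086*99/((1+0.11)*0.294)
L = 0.8514/0.32634

2.6089 m


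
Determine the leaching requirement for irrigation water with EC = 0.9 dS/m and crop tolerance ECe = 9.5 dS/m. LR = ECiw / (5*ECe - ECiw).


LR = ECiw / (5*ECe - ECiw)
LR = 0.9 / (5*9.5 - 0.9)
LR = 0.9 / 46.6000

0.0193


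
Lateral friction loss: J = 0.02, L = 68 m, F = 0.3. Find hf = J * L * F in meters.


hf = J * L * F = 0.02 * 68 * 0.3 = 0.4080 m

0.4080 m


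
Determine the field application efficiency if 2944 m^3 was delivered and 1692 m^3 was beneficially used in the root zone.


Ea = V_root / V_field * 100 = 1692 / 2944 * 100 = 57.4728%

57.4728 %


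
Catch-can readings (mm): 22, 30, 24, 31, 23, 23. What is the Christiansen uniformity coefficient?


mean = 25.500000 mm
MAD = 3.333333 mm
CU = (1 - 3.333333/25.500000)*100

86.9281 %


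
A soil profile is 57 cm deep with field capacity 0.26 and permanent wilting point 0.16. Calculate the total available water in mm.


AWC = (FC - PWP) * d * 10
AWC = (0.26 - 0.16) * 57 * 10
AWC = 0.1000 * 57 * 10

57.0000 mm


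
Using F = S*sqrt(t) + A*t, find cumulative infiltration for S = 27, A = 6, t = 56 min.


F = S*sqrt(t) + A*t
F = 27*sqrt(56) + 6*56
F = 27*7.483315 + 336

538.0495 mm


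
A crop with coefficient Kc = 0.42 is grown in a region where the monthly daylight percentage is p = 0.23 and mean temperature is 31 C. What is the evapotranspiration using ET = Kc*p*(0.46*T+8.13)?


ET = Kc * p * (0.46*T + 8.13)
ET = 0.42 * 0.23 * (0.46*31 + 8.13)
ET = 0.42 * 0.23 * 22.3900

2.1629 mm/day


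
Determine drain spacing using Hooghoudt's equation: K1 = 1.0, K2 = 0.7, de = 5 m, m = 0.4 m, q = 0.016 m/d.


S^2 = 8*K2*de*m/q + 4*K1*m^2/q
S^2 = 8*0.7*5*0.4/0.016 + 4*1.0*0.4^2/0.016
S = sqrt(740.0000)

27.2029 m


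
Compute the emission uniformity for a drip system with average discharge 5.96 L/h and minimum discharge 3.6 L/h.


EU = (q_min/q_avg)*100 = (3.6/5.96)*100 = 60.4027%

60.4027 %


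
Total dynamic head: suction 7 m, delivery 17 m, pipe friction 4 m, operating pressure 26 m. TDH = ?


TDH = Hs + Hd + hf + Hp = 7 + 17 + 4 + 26 = 54

54 m


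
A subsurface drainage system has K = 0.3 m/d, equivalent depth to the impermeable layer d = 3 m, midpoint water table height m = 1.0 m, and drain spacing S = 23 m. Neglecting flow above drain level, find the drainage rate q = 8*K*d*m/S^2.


q = 8*K*d*m/S^2
q = 8*0.3*3*1.0/23^2
q = 7.2000 / 529

0.0136 m/d


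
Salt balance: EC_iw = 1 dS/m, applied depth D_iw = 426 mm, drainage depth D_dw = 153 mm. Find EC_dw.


EC_dw = EC_iw * D_iw / D_dw
EC_dw = 1 * 426 / 153
EC_dw = 426 / 153

2.7843 dS/m


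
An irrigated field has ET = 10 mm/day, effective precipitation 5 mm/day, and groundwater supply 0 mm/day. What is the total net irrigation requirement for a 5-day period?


Daily deficit = ET - Pe - GW = 10 - 5 - 0 = 5 mm/day
NIR = 5 * 5 = 25 mm

25.0000 mm


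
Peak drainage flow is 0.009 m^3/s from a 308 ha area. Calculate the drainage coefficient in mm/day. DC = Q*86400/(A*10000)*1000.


DC = Q * 86400 / (A * 10000) * 1000
DC = 0.009 * 86400 / (308 * 10000) * 1000
DC = 777600.0000 / 3080000

0.2525 mm/day


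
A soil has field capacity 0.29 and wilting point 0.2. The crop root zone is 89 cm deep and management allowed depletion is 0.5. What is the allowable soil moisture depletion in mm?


SMD = (FC - PWP) * d * MAD * 10
SMD = (0.29 - 0.2) * 89 * 0.5 * 10
SMD = 0.0900 * 89 * 0.5 * 10

40.0500 mm


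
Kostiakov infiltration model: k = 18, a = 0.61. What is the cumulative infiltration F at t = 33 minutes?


F = k * t^a = 18 * 33^0.61
F = 18 * 8.439049

151.9029 mm


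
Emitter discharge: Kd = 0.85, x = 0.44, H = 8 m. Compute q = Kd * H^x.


q = Kd * H^x = 0.85 * 8^0.44 = 0.85 * 2.496661

2.1222 L/h


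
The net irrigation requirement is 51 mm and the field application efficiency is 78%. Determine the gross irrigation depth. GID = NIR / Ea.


Ea = 78% = 0.78
GID = NIR / Ea = 51 / 0.78 = 65.3846 mm

65.3846 mm


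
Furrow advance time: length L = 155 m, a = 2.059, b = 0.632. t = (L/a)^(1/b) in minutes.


t = (L/a)^(1/b)
t = (155/2.059)^(1/0.632)
t = 75.279262^(1/0.632)

932.0153 min


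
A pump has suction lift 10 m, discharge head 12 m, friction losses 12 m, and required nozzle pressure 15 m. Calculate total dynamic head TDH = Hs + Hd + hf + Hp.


TDH = Hs + Hd + hf + Hp = 10 + 12 + 12 + 15 = 49

49 m


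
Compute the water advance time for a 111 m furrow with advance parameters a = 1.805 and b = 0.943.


t = (L/a)^(1/b)
t = (111/1.805)^(1/0.943)
t = 61.495845^(1/0.943)

78.8812 min


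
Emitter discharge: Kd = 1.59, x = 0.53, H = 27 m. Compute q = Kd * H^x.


q = Kd * H^x = 1.59 * 27^0.53 = 1.59 * 5.736180

9.1205 L/h


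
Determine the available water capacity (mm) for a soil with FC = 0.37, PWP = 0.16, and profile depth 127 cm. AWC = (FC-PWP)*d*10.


AWC = (FC - PWP) * d * 10
AWC = (0.37 - 0.16) * 127 * 10
AWC = 0.2100 * 127 * 10

266.7000 mm


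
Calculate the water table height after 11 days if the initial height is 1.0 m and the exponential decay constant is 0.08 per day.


m = m0 * exp(-k*t)
m = 1.0 * exp(-0.08 * 11)
m = 1.0 * exp(-0.8800)

0.4148 m


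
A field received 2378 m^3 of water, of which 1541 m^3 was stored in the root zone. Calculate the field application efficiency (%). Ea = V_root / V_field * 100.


Ea = V_root / V_field * 100 = 1541 / 2378 * 100 = 64.8024%

64.8024 %


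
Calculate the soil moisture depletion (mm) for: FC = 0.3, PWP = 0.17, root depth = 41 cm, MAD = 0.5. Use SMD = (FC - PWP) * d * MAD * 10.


SMD = (FC - PWP) * d * MAD * 10
SMD = (0.3 - 0.17) * 41 * 0.5 * 10
SMD = 0.1300 * 41 * 0.5 * 10

26.6500 mm


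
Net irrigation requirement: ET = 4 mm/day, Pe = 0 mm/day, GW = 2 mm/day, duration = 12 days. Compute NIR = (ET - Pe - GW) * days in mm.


Daily deficit = ET - Pe - GW = 4 - 0 - 2 = 2 mm/day
NIR = 2 * 12 = 24 mm

24.0000 mm


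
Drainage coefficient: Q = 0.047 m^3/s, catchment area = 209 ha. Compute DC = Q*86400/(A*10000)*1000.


DC = Q * 86400 / (A * 10000) * 1000
DC = 0.047 * 86400 / (209 * 10000) * 1000
DC = 4060800.0000 / 2090000

1.9430 mm/day


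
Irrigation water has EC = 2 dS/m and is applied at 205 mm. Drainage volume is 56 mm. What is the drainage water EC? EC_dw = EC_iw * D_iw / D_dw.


EC_dw = EC_iw * D_iw / D_dw
EC_dw = 2 * 205 / 56
EC_dw = 410 / 56

7.3214 dS/m


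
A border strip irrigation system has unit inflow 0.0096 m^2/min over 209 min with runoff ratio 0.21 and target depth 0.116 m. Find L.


L = q*t/((1+r)*Z)
L = 0.0096*209/((1+0.21)*0.116)
L = 2.0064/0.14036

14.2947 m


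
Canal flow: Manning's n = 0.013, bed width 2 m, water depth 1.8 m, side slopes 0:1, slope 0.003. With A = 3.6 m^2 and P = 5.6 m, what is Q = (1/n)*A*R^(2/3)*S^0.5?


R = A/P = 3.6/5.6 = 0.642857
Q = (1/0.013) * 3.6 * 0.642857^(2/3) * 0.003^0.5

11.2979 m^3/s


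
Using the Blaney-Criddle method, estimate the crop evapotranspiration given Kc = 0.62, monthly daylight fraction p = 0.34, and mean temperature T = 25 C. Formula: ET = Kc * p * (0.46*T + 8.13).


ET = Kc * p * (0.46*T + 8.13)
ET = 0.62 * 0.34 * (0.46*25 + 8.13)
ET = 0.62 * 0.34 * 19.6300

4.1380 mm/day


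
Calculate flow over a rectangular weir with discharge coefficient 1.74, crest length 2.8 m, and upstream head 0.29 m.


Q = C * L * H^(3/2) = 1.74 * 2.8 * 0.29^1.5 = 1.74 * 2.8 * 0.156170

0.7609 m^3/s


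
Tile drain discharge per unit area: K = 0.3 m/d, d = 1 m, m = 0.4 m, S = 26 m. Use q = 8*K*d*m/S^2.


q = 8*K*d*m/S^2
q = 8*0.3*1*0.4/26^2
q = 0.9600 / 676

0.0014 m/d


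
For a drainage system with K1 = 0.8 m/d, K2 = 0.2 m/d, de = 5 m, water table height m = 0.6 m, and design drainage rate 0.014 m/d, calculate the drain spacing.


S^2 = 8*K2*de*m/q + 4*K1*m^2/q
S^2 = 8*0.2*5*0.6/0.014 + 4*0.8*0.6^2/0.014
S = sqrt(425.1429)

20.6190 m


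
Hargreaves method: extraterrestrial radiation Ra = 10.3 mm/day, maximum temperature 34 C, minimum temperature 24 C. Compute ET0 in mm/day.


Tmean = (Tmax + Tmin)/2 = (34 + 24)/2 = 29.0
ET0 = 0.0023 * 10.3 * (29.0 + 17.8) * sqrt(34 - 24)
ET0 = 0.0023 * 10.3 * 46.8 * 3.162278

3.5060 mm/day


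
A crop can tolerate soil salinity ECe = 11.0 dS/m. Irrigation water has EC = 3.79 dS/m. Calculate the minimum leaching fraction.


LR = ECiw / (5*ECe - ECiw)
LR = 3.79 / (5*11.0 - 3.79)
LR = 3.79 / 51.2100

0.0740


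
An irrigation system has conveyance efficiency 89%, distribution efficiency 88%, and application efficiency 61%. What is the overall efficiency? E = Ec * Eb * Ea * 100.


Ec = 0.89, Eb = 0.88, Ea = 0.61
E = 0.89 * 0.88 * 0.61 * 100 = 47.7752%

47.7752 %


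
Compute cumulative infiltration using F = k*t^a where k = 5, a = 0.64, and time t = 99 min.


F = k * t^a = 5 * 99^0.64
F = 5 * 18.932437

94.6622 mm


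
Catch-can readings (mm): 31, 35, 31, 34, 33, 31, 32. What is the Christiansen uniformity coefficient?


mean = 32.428571 mm
MAD = 1.346939 mm
CU = (1 - 1.346939/32.428571)*100

95.8464 %


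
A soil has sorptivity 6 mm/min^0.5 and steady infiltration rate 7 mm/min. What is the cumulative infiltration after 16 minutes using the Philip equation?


F = S*sqrt(t) + A*t
F = 6*sqrt(16) + 7*16
F = 6*4.000000 + 112

136.0000 mm


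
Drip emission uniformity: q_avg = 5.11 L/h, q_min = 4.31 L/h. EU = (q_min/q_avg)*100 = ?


EU = (q_min/q_avg)*100 = (4.31/5.11)*100 = 84.3444%

84.3444 %


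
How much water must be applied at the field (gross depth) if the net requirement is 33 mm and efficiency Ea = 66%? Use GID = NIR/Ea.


Ea = 66% = 0.66
GID = NIR / Ea = 33 / 0.66 = 50.0000 mm

50.0000 mm


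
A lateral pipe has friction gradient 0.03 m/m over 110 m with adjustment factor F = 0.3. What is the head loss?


hf = J * L * F = 0.03 * 110 * 0.3 = 0.9900 m

0.9900 m


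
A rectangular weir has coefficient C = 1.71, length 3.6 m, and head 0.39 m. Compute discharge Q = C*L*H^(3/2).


Q = C * L * H^(3/2) = 1.71 * 3.6 * 0.39^1.5 = 1.71 * 3.6 * 0.243555

1.4993 m^3/s


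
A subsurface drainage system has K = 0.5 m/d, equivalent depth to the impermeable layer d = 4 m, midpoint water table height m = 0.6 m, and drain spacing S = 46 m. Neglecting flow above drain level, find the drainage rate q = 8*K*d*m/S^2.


q = 8*K*d*m/S^2
q = 8*0.5*4*0.6/46^2
q = 9.6000 / 2116

0.0045 m/d


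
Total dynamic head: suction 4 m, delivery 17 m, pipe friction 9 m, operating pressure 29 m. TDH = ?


TDH = Hs + Hd + hf + Hp = 4 + 17 + 9 + 29 = 59

59 m


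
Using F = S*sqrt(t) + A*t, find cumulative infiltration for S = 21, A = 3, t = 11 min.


F = S*sqrt(t) + A*t
F = 21*sqrt(11) + 3*11
F = 21*3.316625 + 33

102.6491 mm


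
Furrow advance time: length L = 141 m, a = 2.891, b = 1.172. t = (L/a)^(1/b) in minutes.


t = (L/a)^(1/b)
t = (141/2.891)^(1/1.172)
t = 48.772051^(1/1.172)

27.5689 min


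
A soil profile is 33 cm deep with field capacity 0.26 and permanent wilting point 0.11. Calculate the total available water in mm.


AWC = (FC - PWP) * d * 10
AWC = (0.26 - 0.11) * 33 * 10
AWC = 0.1500 * 33 * 10

49.5000 mm


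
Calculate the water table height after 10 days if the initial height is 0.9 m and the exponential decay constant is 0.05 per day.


m = m0 * exp(-k*t)
m = 0.9 * exp(-0.05 * 10)
m = 0.9 * exp(-0.5000)

0.5459 m


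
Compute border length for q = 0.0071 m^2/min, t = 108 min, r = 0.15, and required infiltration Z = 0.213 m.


L = q*t/((1+r)*Z)
L = 0.0071*108/((1+0.15)*0.213)
L = 0.7668/0.24495

3.1304 m


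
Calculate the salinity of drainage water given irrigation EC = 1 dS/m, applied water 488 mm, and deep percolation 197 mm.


EC_dw = EC_iw * D_iw / D_dw
EC_dw = 1 * 488 / 197
EC_dw = 488 / 197

2.4772 dS/m


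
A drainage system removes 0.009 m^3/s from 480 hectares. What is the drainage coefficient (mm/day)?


DC = Q * 86400 / (A * 10000) * 1000
DC = 0.009 * 86400 / (480 * 10000) * 1000
DC = 777600.0000 / 4800000

0.1620 mm/day


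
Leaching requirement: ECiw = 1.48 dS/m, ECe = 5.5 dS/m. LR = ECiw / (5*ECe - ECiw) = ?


LR = ECiw / (5*ECe - ECiw)
LR = 1.48 / (5*5.5 - 1.48)
LR = 1.48 / 26.0200

0.0569


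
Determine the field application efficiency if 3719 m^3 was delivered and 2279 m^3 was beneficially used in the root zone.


Ea = V_root / V_field * 100 = 2279 / 3719 * 100 = 61.2799%

61.2799 %


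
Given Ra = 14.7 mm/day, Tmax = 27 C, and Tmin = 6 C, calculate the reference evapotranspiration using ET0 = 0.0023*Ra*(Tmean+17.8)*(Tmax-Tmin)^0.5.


Tmean = (Tmax + Tmin)/2 = (27 + 6)/2 = 16.5
ET0 = 0.0023 * 14.7 * (16.5 + 17.8) * sqrt(27 - 6)
ET0 = 0.0023 * 14.7 * 34.3 * 4.582576

5.3143 mm/day


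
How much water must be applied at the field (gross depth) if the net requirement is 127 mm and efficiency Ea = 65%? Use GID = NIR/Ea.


Ea = 65% = 0.65
GID = NIR / Ea = 127 / 0.65 = 195.3846 mm

195.3846 mm


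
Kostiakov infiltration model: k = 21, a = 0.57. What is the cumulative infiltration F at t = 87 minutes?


F = k * t^a = 21 * 87^0.57
F = 21 * 12.750464

267.7597 mm


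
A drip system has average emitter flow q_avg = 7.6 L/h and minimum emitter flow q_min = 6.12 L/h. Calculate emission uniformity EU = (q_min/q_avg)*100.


EU = (q_min/q_avg)*100 = (6.12/7.6)*100 = 80.5263%

80.5263 %


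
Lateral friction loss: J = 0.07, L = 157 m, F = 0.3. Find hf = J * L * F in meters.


hf = J * L * F = 0.07 * 157 * 0.3 = 3.2970 m

3.2970 m


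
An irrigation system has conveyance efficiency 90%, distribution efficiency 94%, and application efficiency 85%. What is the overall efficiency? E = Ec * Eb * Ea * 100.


Ec = 0.9, Eb = 0.94, Ea = 0.85
E = 0.9 * 0.94 * 0.85 * 100 = 71.9100%

71.9100 %


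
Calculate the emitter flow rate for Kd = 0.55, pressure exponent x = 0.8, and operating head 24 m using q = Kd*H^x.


q = Kd * H^x = 0.55 * 24^0.8 = 0.55 * 12.710686

6.9909 L/h


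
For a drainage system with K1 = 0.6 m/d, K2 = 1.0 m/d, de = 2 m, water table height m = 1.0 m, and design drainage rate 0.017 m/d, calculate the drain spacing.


S^2 = 8*K2*de*m/q + 4*K1*m^2/q
S^2 = 8*1.0*2*1.0/0.017 + 4*0.6*1.0^2/0.017
S = sqrt(1082.3529)

32.8991 m


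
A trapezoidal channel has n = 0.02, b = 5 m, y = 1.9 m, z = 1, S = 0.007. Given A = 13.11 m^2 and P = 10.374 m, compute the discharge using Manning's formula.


R = A/P = 13.11/10.374 = 1.263736
Q = (1/0.02) * 13.11 * 1.263736^(2/3) * 0.007^0.5

64.1051 m^3/s


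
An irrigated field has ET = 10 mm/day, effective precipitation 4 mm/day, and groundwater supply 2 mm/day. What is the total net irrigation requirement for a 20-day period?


Daily deficit = ET - Pe - GW = 10 - 4 - 2 = 4 mm/day
NIR = 4 * 20 = 80 mm

80.0000 mm


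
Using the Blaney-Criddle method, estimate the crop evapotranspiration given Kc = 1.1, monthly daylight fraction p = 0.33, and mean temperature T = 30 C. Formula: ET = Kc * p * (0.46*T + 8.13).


ET = Kc * p * (0.46*T + 8.13)
ET = 1.1 * 0.33 * (0.46*30 + 8.13)
ET = 1.1 * 0.33 * 21.9300

7.9606 mm/day


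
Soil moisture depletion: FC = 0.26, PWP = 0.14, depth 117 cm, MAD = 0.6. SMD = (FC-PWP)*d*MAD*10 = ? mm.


SMD = (FC - PWP) * d * MAD * 10
SMD = (0.26 - 0.14) * 117 * 0.6 * 10
SMD = 0.1200 * 117 * 0.6 * 10

84.2400 mm


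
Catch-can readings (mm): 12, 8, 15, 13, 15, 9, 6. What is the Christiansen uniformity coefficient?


mean = 11.142857 mm
MAD = 2.979592 mm
CU = (1 - 2.979592/11.142857)*100

73.2601 %


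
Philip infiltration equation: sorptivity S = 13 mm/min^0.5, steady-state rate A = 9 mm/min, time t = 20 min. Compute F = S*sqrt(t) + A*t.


F = S*sqrt(t) + A*t
F = 13*sqrt(20) + 9*20
F = 13*4.472136 + 180

238.1378 mm


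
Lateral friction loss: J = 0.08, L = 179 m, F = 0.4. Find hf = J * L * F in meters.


hf = J * L * F = 0.08 * 179 * 0.4 = 5.7280 m

5.7280 m


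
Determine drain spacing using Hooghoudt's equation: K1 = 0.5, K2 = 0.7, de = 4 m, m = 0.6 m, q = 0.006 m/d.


S^2 = 8*K2*de*m/q + 4*K1*m^2/q
S^2 = 8*0.7*4*0.6/0.006 + 4*0.5*0.6^2/0.006
S = sqrt(2360.0000)

48.5798 m


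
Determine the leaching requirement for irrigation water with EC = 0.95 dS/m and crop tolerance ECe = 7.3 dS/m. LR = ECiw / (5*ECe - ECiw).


LR = ECiw / (5*ECe - ECiw)
LR = 0.95 / (5*7.3 - 0.95)
LR = 0.95 / 35.5500

0.0267


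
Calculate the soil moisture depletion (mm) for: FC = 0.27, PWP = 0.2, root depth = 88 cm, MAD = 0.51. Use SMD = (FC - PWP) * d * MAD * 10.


SMD = (FC - PWP) * d * MAD * 10
SMD = (0.27 - 0.2) * 88 * 0.51 * 10
SMD = 0.0700 * 88 * 0.51 * 10

31.4160 mm


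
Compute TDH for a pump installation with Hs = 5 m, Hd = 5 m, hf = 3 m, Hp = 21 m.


TDH = Hs + Hd + hf + Hp = 5 + 5 + 3 + 21 = 34

34 m


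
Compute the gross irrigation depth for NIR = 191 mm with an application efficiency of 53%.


Ea = 53% = 0.53
GID = NIR / Ea = 191 / 0.53 = 360.3774 mm

360.3774 mm


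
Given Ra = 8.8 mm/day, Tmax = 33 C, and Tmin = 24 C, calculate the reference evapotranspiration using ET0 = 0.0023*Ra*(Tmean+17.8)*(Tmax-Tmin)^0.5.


Tmean = (Tmax + Tmin)/2 = (33 + 24)/2 = 28.5
ET0 = 0.0023 * 8.8 * (28.5 + 17.8) * sqrt(33 - 24)
ET0 = 0.0023 * 8.8 * 46.3 * 3.000000

2.8113 mm/day


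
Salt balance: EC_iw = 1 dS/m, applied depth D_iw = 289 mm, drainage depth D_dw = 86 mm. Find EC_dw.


EC_dw = EC_iw * D_iw / D_dw
EC_dw = 1 * 289 / 86
EC_dw = 289 / 86

3.3605 dS/m


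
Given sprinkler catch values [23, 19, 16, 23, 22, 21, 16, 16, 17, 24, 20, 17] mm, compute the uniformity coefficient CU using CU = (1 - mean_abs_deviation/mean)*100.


mean = 19.500000 mm
MAD = 2.666667 mm
CU = (1 - 2.666667/19.500000)*100

86.3248 %


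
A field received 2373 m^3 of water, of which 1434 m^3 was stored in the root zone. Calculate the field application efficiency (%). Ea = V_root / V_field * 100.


Ea = V_root / V_field * 100 = 1434 / 2373 * 100 = 60.4298%

60.4298 %


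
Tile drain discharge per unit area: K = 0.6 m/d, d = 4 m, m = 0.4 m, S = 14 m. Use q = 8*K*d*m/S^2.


q = 8*K*d*m/S^2
q = 8*0.6*4*0.4/14^2
q = 7.6800 / 196

0.0392 m/d


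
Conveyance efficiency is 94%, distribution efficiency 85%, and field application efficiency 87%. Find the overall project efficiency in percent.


Ec = 0.94, Eb = 0.85, Ea = 0.87
E = 0.94 * 0.85 * 0.87 * 100 = 69.5130%

69.5130 %


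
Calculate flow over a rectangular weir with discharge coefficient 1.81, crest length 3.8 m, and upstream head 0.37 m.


Q = C * L * H^(3/2) = 1.81 * 3.8 * 0.37^1.5 = 1.81 * 3.8 * 0.225062

1.5480 m^3/s


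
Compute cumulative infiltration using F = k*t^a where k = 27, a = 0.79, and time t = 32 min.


F = k * t^a = 27 * 32^0.79
F = 27 * 15.454981

417.2845 mm


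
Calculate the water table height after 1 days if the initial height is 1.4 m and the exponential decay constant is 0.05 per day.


m = m0 * exp(-k*t)
m = 1.4 * exp(-0.05 * 1)
m = 1.4 * exp(-0.0500)

1.3317 m


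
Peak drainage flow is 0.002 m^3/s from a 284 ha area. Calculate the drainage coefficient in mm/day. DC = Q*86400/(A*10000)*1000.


DC = Q * 86400 / (A * 10000) * 1000
DC = 0.002 * 86400 / (284 * 10000) * 1000
DC = 172800.0000 / 2840000

0.0608 mm/day


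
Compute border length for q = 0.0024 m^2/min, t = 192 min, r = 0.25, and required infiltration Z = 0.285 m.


L = q*t/((1+r)*Z)
L = 0.0024*192/((1+0.25)*0.285)
L = 0.4608/0.35625

1.2935 m


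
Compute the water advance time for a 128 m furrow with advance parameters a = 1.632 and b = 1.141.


t = (L/a)^(1/b)
t = (128/1.632)^(1/1.141)
t = 78.431373^(1/1.141)

45.7485 min


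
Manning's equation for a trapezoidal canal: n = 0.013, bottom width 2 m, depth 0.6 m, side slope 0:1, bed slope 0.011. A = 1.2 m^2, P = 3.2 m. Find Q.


R = A/P = 1.2/3.2 = 0.375000
Q = (1/0.013) * 1.2 * 0.375000^(2/3) * 0.011^0.5

5.0345 m^3/s


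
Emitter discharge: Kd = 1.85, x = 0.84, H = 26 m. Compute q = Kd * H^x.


q = Kd * H^x = 1.85 * 26^0.84 = 1.85 * 15.437523

28.5594 L/h


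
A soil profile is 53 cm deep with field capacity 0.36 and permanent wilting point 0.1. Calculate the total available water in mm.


AWC = (FC - PWP) * d * 10
AWC = (0.36 - 0.1) * 53 * 10
AWC = 0.2600 * 53 * 10

137.8000 mm


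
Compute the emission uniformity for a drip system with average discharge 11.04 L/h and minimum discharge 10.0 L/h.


EU = (q_min/q_avg)*100 = (10.0/11.04)*100 = 90.5797%

90.5797 %


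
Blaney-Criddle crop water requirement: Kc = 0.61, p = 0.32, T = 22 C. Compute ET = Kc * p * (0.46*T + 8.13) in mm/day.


ET = Kc * p * (0.46*T + 8.13)
ET = 0.61 * 0.32 * (0.46*22 + 8.13)
ET = 0.61 * 0.32 * 18.2500

3.5624 mm/day


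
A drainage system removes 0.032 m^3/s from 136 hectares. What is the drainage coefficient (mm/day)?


DC = Q * 86400 / (A * 10000) * 1000
DC = 0.032 * 86400 / (136 * 10000) * 1000
DC = 2764800.0000 / 1360000

2.0329 mm/day


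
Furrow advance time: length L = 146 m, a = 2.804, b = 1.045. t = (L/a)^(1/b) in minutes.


t = (L/a)^(1/b)
t = (146/2.804)^(1/1.045)
t = 52.068474^(1/1.045)

43.9193 min


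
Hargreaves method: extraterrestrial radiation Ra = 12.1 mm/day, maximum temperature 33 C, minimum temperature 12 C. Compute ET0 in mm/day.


Tmean = (Tmax + Tmin)/2 = (33 + 12)/2 = 22.5
ET0 = 0.0023 * 12.1 * (22.5 + 17.8) * sqrt(33 - 12)
ET0 = 0.0023 * 12.1 * 40.3 * 4.582576

5.1396 mm/day


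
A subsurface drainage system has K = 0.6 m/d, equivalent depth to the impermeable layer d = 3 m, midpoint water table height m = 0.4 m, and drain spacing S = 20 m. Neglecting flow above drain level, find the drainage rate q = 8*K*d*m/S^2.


q = 8*K*d*m/S^2
q = 8*0.6*3*0.4/20^2
q = 5.7600 / 400

0.0144 m/d


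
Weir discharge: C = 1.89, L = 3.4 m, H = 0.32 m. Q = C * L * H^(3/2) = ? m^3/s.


Q = C * L * H^(3/2) = 1.89 * 3.4 * 0.32^1.5 = 1.89 * 3.4 * 0.181019

1.1632 m^3/s


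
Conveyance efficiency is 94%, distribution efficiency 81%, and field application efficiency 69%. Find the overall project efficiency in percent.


Ec = 0.94, Eb = 0.81, Ea = 0.69
E = 0.94 * 0.81 * 0.69 * 100 = 52.5366%

52.5366 %


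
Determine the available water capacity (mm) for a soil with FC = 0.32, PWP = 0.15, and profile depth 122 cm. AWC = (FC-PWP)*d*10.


AWC = (FC - PWP) * d * 10
AWC = (0.32 - 0.15) * 122 * 10
AWC = 0.1700 * 122 * 10

207.4000 mm


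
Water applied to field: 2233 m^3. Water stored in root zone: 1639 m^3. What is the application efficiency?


Ea = V_root / V_field * 100 = 1639 / 2233 * 100 = 73.3990%

73.3990 %


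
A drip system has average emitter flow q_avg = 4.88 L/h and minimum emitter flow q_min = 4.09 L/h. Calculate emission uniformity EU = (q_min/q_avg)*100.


EU = (q_min/q_avg)*100 = (4.09/4.88)*100 = 83.8115%

83.8115 %


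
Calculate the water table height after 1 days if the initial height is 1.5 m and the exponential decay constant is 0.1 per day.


m = m0 * exp(-k*t)
m = 1.5 * exp(-0.1 * 1)
m = 1.5 * exp(-0.1000)

1.3573 m


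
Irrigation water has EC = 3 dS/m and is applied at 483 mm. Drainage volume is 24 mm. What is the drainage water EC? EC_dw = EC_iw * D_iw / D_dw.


EC_dw = EC_iw * D_iw / D_dw
EC_dw = 3 * 483 / 24
EC_dw = 1449 / 24

60.3750 dS/m


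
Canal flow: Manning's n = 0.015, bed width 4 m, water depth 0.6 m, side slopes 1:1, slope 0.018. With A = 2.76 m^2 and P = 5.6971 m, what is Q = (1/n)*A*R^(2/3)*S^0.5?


R = A/P = 2.76/5.6971 = 0.484457
Q = (1/0.015) * 2.76 * 0.484457^(2/3) * 0.018^0.5

15.2273 m^3/s


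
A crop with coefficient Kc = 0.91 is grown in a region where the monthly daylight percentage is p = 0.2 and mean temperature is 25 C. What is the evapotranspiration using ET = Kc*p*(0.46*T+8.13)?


ET = Kc * p * (0.46*T + 8.13)
ET = 0.91 * 0.2 * (0.46*25 + 8.13)
ET = 0.91 * 0.2 * 19.6300

3.5727 mm/day


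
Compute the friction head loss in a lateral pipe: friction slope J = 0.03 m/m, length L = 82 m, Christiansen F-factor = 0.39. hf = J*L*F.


hf = J * L * F = 0.03 * 82 * 0.39 = 0.9594 m

0.9594 m


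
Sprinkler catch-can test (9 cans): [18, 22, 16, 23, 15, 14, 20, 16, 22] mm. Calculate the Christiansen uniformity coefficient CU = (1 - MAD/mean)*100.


mean = 18.444444 mm
MAD = 2.938272 mm
CU = (1 - 2.938272/18.444444)*100

84.0696 %


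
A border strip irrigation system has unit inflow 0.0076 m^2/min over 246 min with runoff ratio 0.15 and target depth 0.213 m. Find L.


L = q*t/((1+r)*Z)
L = 0.0076*246/((1+0.15)*0.213)
L = 1.8696/0.24495

7.6326 m


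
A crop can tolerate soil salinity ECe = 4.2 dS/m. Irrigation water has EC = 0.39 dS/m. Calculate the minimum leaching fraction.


LR = ECiw / (5*ECe - ECiw)
LR = 0.39 / (5*4.2 - 0.39)
LR = 0.39 / 20.6100

0.0189


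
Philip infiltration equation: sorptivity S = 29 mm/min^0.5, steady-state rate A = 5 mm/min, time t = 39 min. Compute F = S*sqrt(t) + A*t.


F = S*sqrt(t) + A*t
F = 29*sqrt(39) + 5*39
F = 29*6.244998 + 195

376.1049 mm


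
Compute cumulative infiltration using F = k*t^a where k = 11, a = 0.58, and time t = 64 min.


F = k * t^a = 11 * 64^0.58
F = 11 * 11.157949

122.7374 mm


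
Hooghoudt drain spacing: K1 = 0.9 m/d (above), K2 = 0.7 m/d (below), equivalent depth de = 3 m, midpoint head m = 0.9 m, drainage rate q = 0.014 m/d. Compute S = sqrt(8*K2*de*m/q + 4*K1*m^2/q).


S^2 = 8*K2*de*m/q + 4*K1*m^2/q
S^2 = 8*0.7*3*0.9/0.014 + 4*0.9*0.9^2/0.014
S = sqrt(1288.2857)

35.8927 m


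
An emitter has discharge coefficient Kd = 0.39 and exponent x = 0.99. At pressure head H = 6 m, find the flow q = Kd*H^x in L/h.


q = Kd * H^x = 0.39 * 6^0.99 = 0.39 * 5.893452

2.2984 L/h


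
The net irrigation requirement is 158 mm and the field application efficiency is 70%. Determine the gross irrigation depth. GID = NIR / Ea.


Ea = 70% = 0.7
GID = NIR / Ea = 158 / 0.7 = 225.7143 mm

225.7143 mm


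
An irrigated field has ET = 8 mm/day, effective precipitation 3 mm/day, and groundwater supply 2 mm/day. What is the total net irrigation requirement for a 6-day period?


Daily deficit = ET - Pe - GW = 8 - 3 - 2 = 3 mm/day
NIR = 3 * 6 = 18 mm

18.0000 mm


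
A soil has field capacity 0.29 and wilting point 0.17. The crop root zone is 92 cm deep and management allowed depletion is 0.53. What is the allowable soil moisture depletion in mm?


SMD = (FC - PWP) * d * MAD * 10
SMD = (0.29 - 0.17) * 92 * 0.53 * 10
SMD = 0.1200 * 92 * 0.53 * 10

58.5120 mm


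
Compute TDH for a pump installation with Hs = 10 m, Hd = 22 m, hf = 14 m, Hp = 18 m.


TDH = Hs + Hd + hf + Hp = 10 + 22 + 14 + 18 = 64

64 m


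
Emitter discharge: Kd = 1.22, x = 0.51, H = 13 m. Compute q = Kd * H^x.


q = Kd * H^x = 1.22 * 13^0.51 = 1.22 * 3.699228

4.5131 L/h


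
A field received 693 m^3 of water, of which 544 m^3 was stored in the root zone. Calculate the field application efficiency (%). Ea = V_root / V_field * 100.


Ea = V_root / V_field * 100 = 544 / 693 * 100 = 78.4993%

78.4993 %


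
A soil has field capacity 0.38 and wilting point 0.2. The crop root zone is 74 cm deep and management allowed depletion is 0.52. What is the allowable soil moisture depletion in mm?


SMD = (FC - PWP) * d * MAD * 10
SMD = (0.38 - 0.2) * 74 * 0.52 * 10
SMD = 0.1800 * 74 * 0.52 * 10

69.2640 mm


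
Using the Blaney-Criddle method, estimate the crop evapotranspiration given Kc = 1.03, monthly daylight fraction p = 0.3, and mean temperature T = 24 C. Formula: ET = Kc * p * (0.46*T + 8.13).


ET = Kc * p * (0.46*T + 8.13)
ET = 1.03 * 0.3 * (0.46*24 + 8.13)
ET = 1.03 * 0.3 * 19.1700

5.9235 mm/day


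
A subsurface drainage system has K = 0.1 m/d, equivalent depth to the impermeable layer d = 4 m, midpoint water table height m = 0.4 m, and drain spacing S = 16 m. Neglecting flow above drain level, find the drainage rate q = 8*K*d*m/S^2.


q = 8*K*d*m/S^2
q = 8*0.1*4*0.4/16^2
q = 1.2800 / 256

0.0050 m/d


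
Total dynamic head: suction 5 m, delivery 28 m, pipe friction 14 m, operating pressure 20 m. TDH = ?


TDH = Hs + Hd + hf + Hp = 5 + 28 + 14 + 20 = 67

67 m


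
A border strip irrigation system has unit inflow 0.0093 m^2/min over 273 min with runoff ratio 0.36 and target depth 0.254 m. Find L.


L = q*t/((1+r)*Z)
L = 0.0093*273/((1+0.36)*0.254)
L = 2.5389/0.34544

7.3498 m


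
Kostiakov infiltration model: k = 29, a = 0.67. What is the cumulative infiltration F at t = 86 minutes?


F = k * t^a = 29 * 86^0.67
F = 29 * 19.774885

573.4717 mm


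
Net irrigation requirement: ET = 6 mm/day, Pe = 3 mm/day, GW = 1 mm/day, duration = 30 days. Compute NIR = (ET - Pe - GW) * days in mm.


Daily deficit = ET - Pe - GW = 6 - 3 - 1 = 2 mm/day
NIR = 2 * 30 = 60 mm

60.0000 mm


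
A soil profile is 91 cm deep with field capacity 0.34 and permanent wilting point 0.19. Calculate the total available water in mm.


AWC = (FC - PWP) * d * 10
AWC = (0.34 - 0.19) * 91 * 10
AWC = 0.1500 * 91 * 10

136.5000 mm


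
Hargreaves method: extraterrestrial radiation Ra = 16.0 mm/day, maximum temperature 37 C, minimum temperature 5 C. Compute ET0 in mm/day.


Tmean = (Tmax + Tmin)/2 = (37 + 5)/2 = 21.0
ET0 = 0.0023 * 16.0 * (21.0 + 17.8) * sqrt(37 - 5)
ET0 = 0.0023 * 16.0 * 38.8 * 5.656854

8.0771 mm/day


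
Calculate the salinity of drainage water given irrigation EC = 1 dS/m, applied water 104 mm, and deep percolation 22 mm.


EC_dw = EC_iw * D_iw / D_dw
EC_dw = 1 * 104 / 22
EC_dw = 104 / 22

4.7273 dS/m


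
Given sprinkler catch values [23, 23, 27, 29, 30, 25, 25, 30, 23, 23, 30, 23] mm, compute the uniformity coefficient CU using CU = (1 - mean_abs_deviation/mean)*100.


mean = 25.916667 mm
MAD = 2.736111 mm
CU = (1 - 2.736111/25.916667)*100

89.4427 %


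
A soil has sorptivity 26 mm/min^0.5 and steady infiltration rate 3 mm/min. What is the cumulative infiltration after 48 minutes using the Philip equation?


F = S*sqrt(t) + A*t
F = 26*sqrt(48) + 3*48
F = 26*6.928203 + 144

324.1333 mm


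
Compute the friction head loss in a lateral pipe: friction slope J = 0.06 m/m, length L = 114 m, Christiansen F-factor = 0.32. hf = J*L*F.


hf = J * L * F = 0.06 * 114 * 0.32 = 2.1888 m

2.1888 m


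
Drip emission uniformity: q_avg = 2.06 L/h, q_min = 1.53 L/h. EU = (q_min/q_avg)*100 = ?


EU = (q_min/q_avg)*100 = (1.53/2.06)*100 = 74.2718%

74.2718 %


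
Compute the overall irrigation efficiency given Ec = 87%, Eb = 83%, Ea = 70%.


Ec = 0.87, Eb = 0.83, Ea = 0.7
E = 0.87 * 0.83 * 0.7 * 100 = 50.5470%

50.5470 %


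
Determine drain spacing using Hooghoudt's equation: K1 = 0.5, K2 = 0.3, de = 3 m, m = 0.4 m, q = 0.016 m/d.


S^2 = 8*K2*de*m/q + 4*K1*m^2/q
S^2 = 8*0.3*3*0.4/0.016 + 4*0.5*0.4^2/0.016
S = sqrt(200.0000)

14.1421 m


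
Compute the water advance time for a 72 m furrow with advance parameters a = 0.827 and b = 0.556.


t = (L/a)^(1/b)
t = (72/0.827)^(1/0.556)
t = 87.061669^(1/0.556)

3082.4601 min


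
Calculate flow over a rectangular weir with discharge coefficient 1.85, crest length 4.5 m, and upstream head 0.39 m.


Q = C * L * H^(3/2) = 1.85 * 4.5 * 0.39^1.5 = 1.85 * 4.5 * 0.243555

2.0276 m^3/s
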